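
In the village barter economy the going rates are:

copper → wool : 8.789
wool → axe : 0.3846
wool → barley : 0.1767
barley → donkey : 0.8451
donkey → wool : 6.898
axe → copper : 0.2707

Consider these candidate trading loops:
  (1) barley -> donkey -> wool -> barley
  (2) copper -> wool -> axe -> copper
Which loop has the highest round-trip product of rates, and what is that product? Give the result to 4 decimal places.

1.0301

(1) 0.8451 × 6.898 × 0.1767 = 1.03007
(2) 8.789 × 0.3846 × 0.2707 = 0.91503
Highest is cycle (1) at 1.0301 (>1, arbitrage).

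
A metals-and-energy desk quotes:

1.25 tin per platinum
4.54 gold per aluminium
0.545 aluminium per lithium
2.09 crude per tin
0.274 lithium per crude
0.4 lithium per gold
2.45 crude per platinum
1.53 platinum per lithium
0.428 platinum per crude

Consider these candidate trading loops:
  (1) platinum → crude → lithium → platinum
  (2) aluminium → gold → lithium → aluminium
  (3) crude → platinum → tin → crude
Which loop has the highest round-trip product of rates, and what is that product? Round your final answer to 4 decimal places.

1.1182

(1) 2.45 × 0.274 × 1.53 = 1.02709
(2) 4.54 × 0.4 × 0.545 = 0.98972
(3) 0.428 × 1.25 × 2.09 = 1.11815
Highest is cycle (3) at 1.1182 (>1, arbitrage).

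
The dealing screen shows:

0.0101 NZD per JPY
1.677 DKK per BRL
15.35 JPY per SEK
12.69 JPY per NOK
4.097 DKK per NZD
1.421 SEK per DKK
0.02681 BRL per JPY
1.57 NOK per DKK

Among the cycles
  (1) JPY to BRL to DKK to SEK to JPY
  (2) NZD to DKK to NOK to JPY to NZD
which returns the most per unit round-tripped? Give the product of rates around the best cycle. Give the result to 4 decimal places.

0.9807

(1) 0.02681 × 1.677 × 1.421 × 15.35 = 0.98069
(2) 4.097 × 1.57 × 12.69 × 0.0101 = 0.82442
Highest is cycle (1) at 0.9807 (≤1, no arbitrage).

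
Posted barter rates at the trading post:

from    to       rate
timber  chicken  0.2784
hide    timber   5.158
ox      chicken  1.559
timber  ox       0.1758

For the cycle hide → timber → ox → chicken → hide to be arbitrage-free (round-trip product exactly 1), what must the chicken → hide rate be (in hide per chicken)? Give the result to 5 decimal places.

0.70738

Known legs of the cycle: 5.158 × 0.1758 × 1.559 = 1.4136644076
For no arbitrage the full-cycle product must be 1, so the missing rate is 1 / 1.4136644076 ≈ 0.7073815.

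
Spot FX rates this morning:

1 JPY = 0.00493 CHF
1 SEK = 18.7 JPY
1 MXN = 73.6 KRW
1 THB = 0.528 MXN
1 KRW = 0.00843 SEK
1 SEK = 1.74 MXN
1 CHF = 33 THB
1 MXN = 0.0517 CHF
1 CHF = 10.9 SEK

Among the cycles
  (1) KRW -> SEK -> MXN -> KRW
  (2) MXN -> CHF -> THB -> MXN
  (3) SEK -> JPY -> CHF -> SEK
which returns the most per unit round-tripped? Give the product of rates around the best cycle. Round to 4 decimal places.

(1) 0.00843 × 1.74 × 73.6 = 1.07958
(2) 0.0517 × 33 × 0.528 = 0.90082
(3) 18.7 × 0.00493 × 10.9 = 1.00488
Highest is cycle (1) at 1.0796 (>1, arbitrage).

1.0796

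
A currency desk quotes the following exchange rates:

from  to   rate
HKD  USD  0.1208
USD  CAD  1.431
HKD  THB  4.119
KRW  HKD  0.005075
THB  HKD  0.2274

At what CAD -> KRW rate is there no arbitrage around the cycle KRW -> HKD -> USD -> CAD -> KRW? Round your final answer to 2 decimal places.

1139.88

Known legs of the cycle: 0.005075 × 0.1208 × 1.431 = 0.00087728886
For no arbitrage the full-cycle product must be 1, so the missing rate is 1 / 0.00087728886 ≈ 1139.8754.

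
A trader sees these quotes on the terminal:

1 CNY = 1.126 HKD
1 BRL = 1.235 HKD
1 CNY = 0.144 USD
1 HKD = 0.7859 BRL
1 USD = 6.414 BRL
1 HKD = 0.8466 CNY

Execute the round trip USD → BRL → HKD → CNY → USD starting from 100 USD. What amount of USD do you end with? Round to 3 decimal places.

100 USD × 6.414 = 641.4 BRL
641.4 BRL × 1.235 = 792.129 HKD
792.129 HKD × 0.8466 = 670.6164114 CNY
670.6164114 CNY × 0.144 = 96.5687632416 USD

96.569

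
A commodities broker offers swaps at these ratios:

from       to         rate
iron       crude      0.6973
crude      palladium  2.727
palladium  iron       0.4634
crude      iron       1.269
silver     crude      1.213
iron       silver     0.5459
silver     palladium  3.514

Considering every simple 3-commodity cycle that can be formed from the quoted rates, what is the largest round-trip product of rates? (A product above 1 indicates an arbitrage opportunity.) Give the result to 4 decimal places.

silver→palladium→iron→silver: 3.514 × 0.4634 × 0.5459 = 0.88894
crude→palladium→iron→crude: 2.727 × 0.4634 × 0.6973 = 0.88117
crude→iron→silver→crude: 1.269 × 0.5459 × 1.213 = 0.84030
Maximum is silver→palladium→iron→silver at 0.8889; no arbitrage — every cycle loses value.

0.8889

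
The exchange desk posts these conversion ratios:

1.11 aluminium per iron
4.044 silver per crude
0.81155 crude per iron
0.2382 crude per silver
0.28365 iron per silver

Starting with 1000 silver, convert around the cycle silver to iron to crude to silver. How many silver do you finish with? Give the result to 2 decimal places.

1000 silver × 0.28365 = 283.65 iron
283.65 iron × 0.81155 = 230.1961575 crude
230.1961575 crude × 4.044 = 930.91326093 silver

930.91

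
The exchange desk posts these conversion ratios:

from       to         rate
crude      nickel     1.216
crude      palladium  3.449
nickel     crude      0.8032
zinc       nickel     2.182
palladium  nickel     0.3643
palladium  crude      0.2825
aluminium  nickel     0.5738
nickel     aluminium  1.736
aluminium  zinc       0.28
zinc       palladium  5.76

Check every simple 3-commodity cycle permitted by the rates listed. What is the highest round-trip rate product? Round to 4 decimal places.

1.0606

zinc→nickel→aluminium→zinc: 2.182 × 1.736 × 0.28 = 1.06063
crude→palladium→nickel→crude: 3.449 × 0.3643 × 0.8032 = 1.00920
Maximum is zinc→nickel→aluminium→zinc at 1.0606; arbitrage exists.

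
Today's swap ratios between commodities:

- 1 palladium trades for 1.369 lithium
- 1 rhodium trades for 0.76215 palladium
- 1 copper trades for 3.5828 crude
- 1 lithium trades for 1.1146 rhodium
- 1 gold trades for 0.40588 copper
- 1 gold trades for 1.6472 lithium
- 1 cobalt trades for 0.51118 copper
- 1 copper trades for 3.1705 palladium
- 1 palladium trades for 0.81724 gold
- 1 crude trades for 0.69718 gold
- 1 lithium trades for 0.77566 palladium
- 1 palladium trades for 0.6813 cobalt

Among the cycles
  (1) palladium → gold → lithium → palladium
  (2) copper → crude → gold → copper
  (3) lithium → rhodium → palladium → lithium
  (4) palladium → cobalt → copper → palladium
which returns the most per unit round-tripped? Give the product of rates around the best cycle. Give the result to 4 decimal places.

1.1630

(1) 0.81724 × 1.6472 × 0.77566 = 1.04416
(2) 3.5828 × 0.69718 × 0.40588 = 1.01383
(3) 1.1146 × 0.76215 × 1.369 = 1.16296
(4) 0.6813 × 0.51118 × 3.1705 = 1.10418
Highest is cycle (3) at 1.1630 (>1, arbitrage).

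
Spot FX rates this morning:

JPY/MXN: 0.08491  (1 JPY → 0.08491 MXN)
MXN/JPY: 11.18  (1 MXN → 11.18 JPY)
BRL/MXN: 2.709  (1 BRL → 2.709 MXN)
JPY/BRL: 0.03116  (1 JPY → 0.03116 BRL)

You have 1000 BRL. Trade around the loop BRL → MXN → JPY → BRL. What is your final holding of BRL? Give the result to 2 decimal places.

943.73

1000 BRL × 2.709 = 2709 MXN
2709 MXN × 11.18 = 30286.62 JPY
30286.62 JPY × 0.03116 = 943.7310792 BRL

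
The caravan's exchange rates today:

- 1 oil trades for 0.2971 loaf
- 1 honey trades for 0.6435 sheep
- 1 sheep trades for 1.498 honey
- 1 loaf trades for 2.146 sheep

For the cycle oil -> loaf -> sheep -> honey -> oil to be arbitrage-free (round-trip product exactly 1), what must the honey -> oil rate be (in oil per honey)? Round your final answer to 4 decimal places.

1.0470

Known legs of the cycle: 0.2971 × 2.146 × 1.498 = 0.9550897468
For no arbitrage the full-cycle product must be 1, so the missing rate is 1 / 0.9550897468 ≈ 1.047022.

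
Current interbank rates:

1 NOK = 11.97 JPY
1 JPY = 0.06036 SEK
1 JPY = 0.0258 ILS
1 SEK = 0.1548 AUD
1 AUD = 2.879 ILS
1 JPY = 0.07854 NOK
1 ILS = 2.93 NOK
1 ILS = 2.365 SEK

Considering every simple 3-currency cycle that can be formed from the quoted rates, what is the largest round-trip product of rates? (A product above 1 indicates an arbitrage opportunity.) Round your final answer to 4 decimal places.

SEK→AUD→ILS→SEK: 0.1548 × 2.879 × 2.365 = 1.05401
JPY→ILS→NOK→JPY: 0.0258 × 2.93 × 11.97 = 0.90486
Maximum is SEK→AUD→ILS→SEK at 1.0540; arbitrage exists.

1.0540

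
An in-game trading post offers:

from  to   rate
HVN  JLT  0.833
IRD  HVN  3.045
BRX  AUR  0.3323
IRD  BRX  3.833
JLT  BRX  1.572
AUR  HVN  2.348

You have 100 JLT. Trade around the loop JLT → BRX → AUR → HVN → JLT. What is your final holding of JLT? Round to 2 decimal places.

100 JLT × 1.572 = 157.2 BRX
157.2 BRX × 0.3323 = 52.23756 AUR
52.23756 AUR × 2.348 = 122.65379088 HVN
122.65379088 HVN × 0.833 = 102.17060780304 JLT

102.17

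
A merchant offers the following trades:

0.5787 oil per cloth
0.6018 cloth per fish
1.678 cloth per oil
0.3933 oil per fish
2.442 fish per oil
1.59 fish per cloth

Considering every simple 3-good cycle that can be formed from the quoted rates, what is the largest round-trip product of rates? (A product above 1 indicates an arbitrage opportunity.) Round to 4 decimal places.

1.0493

oil→cloth→fish→oil: 1.678 × 1.59 × 0.3933 = 1.04933
oil→fish→cloth→oil: 2.442 × 0.6018 × 0.5787 = 0.85045
Maximum is oil→cloth→fish→oil at 1.0493; arbitrage exists.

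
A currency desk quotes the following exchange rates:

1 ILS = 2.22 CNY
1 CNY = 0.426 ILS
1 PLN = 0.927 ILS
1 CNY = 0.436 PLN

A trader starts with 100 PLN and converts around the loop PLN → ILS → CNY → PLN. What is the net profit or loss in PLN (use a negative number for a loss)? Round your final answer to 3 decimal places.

100 PLN × 0.927 = 92.7 ILS
92.7 ILS × 2.22 = 205.794 CNY
205.794 CNY × 0.436 = 89.726184 PLN
Net change: 89.726184 − 100 = -10.273816 PLN

-10.274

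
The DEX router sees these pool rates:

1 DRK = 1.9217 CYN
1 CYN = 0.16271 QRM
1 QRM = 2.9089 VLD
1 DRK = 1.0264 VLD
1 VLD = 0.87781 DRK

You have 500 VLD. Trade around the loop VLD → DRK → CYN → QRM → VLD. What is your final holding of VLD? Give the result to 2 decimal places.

500 VLD × 0.87781 = 438.905 DRK
438.905 DRK × 1.9217 = 843.4437385 CYN
843.4437385 CYN × 0.16271 = 137.236730691335 QRM
137.236730691335 QRM × 2.9089 = 399.2079259080243815 VLD

399.21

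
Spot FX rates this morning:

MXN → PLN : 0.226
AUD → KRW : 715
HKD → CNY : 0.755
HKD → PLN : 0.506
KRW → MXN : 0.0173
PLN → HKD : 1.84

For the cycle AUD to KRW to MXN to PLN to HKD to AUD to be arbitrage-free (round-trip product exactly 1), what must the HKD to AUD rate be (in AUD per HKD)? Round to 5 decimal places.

0.19441

Known legs of the cycle: 715 × 0.0173 × 0.226 × 1.84 = 5.14373288
For no arbitrage the full-cycle product must be 1, so the missing rate is 1 / 5.14373288 ≈ 0.1944113.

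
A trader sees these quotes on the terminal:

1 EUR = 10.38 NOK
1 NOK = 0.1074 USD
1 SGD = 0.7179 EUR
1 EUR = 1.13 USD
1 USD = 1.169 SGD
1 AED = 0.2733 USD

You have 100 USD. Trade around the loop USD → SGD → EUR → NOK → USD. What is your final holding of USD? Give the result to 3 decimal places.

100 USD × 1.169 = 116.9 SGD
116.9 SGD × 0.7179 = 83.92251 EUR
83.92251 EUR × 10.38 = 871.1156538 NOK
871.1156538 NOK × 0.1074 = 93.55782121812 USD

93.558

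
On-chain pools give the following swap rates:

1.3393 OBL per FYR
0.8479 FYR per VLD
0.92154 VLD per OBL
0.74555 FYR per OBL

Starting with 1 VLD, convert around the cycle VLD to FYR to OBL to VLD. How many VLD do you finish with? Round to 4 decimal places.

1.0465

1 VLD × 0.8479 = 0.8479 FYR
0.8479 FYR × 1.3393 = 1.13559247 OBL
1.13559247 OBL × 0.92154 = 1.0464938848038 VLD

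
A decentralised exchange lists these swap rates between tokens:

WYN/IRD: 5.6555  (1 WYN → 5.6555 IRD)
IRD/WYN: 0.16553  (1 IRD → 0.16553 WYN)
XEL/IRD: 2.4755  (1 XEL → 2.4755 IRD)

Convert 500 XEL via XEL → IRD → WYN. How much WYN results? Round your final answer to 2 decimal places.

204.88

500 XEL × 2.4755 = 1237.75 IRD
1237.75 IRD × 0.16553 = 204.8847575 WYN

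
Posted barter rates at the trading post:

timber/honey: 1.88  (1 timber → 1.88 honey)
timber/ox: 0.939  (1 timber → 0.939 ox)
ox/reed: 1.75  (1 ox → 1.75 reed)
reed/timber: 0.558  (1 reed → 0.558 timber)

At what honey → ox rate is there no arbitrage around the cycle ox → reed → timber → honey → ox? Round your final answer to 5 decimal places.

Known legs of the cycle: 1.75 × 0.558 × 1.88 = 1.83582
For no arbitrage the full-cycle product must be 1, so the missing rate is 1 / 1.83582 ≈ 0.5447157.

0.54472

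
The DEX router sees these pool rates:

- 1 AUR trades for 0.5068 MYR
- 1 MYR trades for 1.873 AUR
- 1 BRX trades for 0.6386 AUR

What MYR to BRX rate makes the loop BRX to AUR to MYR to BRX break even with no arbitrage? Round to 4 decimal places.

3.0898

Known legs of the cycle: 0.6386 × 0.5068 = 0.32364248
For no arbitrage the full-cycle product must be 1, so the missing rate is 1 / 0.32364248 ≈ 3.089829.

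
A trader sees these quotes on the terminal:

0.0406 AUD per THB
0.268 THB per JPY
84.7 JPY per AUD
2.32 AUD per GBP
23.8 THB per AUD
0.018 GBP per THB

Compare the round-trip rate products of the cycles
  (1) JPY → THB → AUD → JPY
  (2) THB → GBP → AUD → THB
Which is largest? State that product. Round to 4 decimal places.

(1) 0.268 × 0.0406 × 84.7 = 0.92160
(2) 0.018 × 2.32 × 23.8 = 0.99389
Highest is cycle (2) at 0.9939 (≤1, no arbitrage).

0.9939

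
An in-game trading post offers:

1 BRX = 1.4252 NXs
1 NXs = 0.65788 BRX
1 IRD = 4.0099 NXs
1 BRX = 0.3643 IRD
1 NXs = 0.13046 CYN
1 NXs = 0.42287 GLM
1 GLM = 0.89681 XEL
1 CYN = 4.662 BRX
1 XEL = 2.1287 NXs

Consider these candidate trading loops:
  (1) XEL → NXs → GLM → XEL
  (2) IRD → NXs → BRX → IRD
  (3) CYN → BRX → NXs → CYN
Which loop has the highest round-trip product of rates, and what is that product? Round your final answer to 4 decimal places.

0.9610

(1) 2.1287 × 0.42287 × 0.89681 = 0.80728
(2) 4.0099 × 0.65788 × 0.3643 = 0.96104
(3) 4.662 × 1.4252 × 0.13046 = 0.86681
Highest is cycle (2) at 0.9610 (≤1, no arbitrage).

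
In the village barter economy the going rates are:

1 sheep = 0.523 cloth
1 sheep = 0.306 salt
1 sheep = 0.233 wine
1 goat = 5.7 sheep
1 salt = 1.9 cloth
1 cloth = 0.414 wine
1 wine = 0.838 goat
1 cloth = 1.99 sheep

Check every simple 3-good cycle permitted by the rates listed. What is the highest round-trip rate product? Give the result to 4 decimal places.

sheep→salt→cloth→sheep: 0.306 × 1.9 × 1.99 = 1.15699
wine→goat→sheep→wine: 0.838 × 5.7 × 0.233 = 1.11295
Maximum is sheep→salt→cloth→sheep at 1.1570; arbitrage exists.

1.1570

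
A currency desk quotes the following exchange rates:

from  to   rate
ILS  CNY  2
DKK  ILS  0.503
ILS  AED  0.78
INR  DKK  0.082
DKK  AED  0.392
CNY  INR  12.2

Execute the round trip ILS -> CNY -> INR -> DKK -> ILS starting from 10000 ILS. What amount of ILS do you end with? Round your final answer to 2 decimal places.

10000 ILS × 2 = 20000 CNY
20000 CNY × 12.2 = 244000 INR
244000 INR × 0.082 = 20008 DKK
20008 DKK × 0.503 = 10064.024 ILS

10064.02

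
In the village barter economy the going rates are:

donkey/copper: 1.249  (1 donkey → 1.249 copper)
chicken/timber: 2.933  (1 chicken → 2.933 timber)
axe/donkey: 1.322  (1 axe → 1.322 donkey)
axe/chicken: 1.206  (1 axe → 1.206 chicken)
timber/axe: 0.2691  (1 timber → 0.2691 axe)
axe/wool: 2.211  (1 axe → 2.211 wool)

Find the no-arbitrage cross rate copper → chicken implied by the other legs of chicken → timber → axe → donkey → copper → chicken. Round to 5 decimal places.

Known legs of the cycle: 2.933 × 0.2691 × 1.322 × 1.249 = 1.3032257554134
For no arbitrage the full-cycle product must be 1, so the missing rate is 1 / 1.3032257554134 ≈ 0.7673268.

0.76733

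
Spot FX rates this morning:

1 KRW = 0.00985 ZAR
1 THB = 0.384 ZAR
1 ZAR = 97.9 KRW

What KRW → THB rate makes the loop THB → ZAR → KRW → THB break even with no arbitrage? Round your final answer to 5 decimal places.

0.02660

Known legs of the cycle: 0.384 × 97.9 = 37.5936
For no arbitrage the full-cycle product must be 1, so the missing rate is 1 / 37.5936 ≈ 0.0266003.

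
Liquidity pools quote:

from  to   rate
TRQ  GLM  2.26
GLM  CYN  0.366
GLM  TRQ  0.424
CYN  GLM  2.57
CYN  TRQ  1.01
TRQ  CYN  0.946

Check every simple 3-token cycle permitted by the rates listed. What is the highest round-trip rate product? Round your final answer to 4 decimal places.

TRQ→CYN→GLM→TRQ: 0.946 × 2.57 × 0.424 = 1.03084
TRQ→GLM→CYN→TRQ: 2.26 × 0.366 × 1.01 = 0.83543
Maximum is TRQ→CYN→GLM→TRQ at 1.0308; arbitrage exists.

1.0308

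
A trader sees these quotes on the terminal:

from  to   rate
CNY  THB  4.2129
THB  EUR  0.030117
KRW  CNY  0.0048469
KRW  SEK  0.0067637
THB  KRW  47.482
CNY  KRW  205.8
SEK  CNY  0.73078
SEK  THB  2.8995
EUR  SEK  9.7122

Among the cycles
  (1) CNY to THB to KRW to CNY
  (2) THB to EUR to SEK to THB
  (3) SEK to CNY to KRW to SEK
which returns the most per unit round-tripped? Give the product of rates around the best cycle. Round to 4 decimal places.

1.0172

(1) 4.2129 × 47.482 × 0.0048469 = 0.96956
(2) 0.030117 × 9.7122 × 2.8995 = 0.84811
(3) 0.73078 × 205.8 × 0.0067637 = 1.01722
Highest is cycle (3) at 1.0172 (>1, arbitrage).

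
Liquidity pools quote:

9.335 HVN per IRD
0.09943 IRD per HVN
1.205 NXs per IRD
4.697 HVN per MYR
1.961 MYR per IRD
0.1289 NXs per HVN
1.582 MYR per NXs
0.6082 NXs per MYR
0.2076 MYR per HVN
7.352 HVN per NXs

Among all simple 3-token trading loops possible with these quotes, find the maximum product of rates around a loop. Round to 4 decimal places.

0.9578

NXs→MYR→HVN→NXs: 1.582 × 4.697 × 0.1289 = 0.95781
NXs→HVN→MYR→NXs: 7.352 × 0.2076 × 0.6082 = 0.92828
HVN→IRD→MYR→HVN: 0.09943 × 1.961 × 4.697 = 0.91583
NXs→HVN→IRD→NXs: 7.352 × 0.09943 × 1.205 = 0.88087
Maximum is NXs→MYR→HVN→NXs at 0.9578; no arbitrage — every cycle loses value.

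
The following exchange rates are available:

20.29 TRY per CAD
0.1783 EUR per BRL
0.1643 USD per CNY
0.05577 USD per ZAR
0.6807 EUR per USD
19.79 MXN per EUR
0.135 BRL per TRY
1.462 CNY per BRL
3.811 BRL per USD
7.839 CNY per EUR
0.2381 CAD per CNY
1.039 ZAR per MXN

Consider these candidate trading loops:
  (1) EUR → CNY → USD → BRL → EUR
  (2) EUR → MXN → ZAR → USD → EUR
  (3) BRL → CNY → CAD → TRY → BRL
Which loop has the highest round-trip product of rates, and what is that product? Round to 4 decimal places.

0.9535

(1) 7.839 × 0.1643 × 3.811 × 0.1783 = 0.87516
(2) 19.79 × 1.039 × 0.05577 × 0.6807 = 0.78058
(3) 1.462 × 0.2381 × 20.29 × 0.135 = 0.95350
Highest is cycle (3) at 0.9535 (≤1, no arbitrage).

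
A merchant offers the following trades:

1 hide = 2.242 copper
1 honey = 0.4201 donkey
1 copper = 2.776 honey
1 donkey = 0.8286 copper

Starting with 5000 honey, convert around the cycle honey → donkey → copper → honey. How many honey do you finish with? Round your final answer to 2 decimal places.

4831.56

5000 honey × 0.4201 = 2100.5 donkey
2100.5 donkey × 0.8286 = 1740.4743 copper
1740.4743 copper × 2.776 = 4831.5566568 honey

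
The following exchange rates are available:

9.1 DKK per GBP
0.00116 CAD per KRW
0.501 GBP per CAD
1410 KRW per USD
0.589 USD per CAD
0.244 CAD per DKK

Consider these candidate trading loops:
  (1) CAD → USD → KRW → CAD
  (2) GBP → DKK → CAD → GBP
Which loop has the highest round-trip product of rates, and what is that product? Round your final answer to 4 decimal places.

1.1124

(1) 0.589 × 1410 × 0.00116 = 0.96337
(2) 9.1 × 0.244 × 0.501 = 1.11242
Highest is cycle (2) at 1.1124 (>1, arbitrage).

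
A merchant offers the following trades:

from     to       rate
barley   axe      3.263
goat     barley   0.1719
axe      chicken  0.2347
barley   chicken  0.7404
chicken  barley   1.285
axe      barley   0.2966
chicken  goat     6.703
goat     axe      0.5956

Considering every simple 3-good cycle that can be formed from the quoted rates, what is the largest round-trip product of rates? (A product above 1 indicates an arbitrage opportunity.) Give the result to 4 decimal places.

chicken→barley→axe→chicken: 1.285 × 3.263 × 0.2347 = 0.98409
chicken→goat→axe→chicken: 6.703 × 0.5956 × 0.2347 = 0.93699
chicken→goat→barley→chicken: 6.703 × 0.1719 × 0.7404 = 0.85312
Maximum is chicken→barley→axe→chicken at 0.9841; no arbitrage — every cycle loses value.

0.9841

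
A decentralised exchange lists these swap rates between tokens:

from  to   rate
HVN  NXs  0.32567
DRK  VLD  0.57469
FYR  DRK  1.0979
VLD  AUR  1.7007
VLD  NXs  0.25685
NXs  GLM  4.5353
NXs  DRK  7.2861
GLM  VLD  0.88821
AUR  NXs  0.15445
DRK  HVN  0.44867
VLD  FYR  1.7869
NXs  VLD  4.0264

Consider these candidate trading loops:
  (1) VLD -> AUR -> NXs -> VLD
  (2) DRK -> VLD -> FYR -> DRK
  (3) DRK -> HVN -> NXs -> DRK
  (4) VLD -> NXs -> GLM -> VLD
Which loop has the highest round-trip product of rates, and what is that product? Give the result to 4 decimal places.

1.1274

(1) 1.7007 × 0.15445 × 4.0264 = 1.05763
(2) 0.57469 × 1.7869 × 1.0979 = 1.12745
(3) 0.44867 × 0.32567 × 7.2861 = 1.06463
(4) 0.25685 × 4.5353 × 0.88821 = 1.03467
Highest is cycle (2) at 1.1274 (>1, arbitrage).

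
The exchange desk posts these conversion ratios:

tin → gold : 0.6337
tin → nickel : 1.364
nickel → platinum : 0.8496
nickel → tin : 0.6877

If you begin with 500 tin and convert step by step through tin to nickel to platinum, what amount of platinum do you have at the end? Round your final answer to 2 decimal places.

579.43

500 tin × 1.364 = 682 nickel
682 nickel × 0.8496 = 579.4272 platinum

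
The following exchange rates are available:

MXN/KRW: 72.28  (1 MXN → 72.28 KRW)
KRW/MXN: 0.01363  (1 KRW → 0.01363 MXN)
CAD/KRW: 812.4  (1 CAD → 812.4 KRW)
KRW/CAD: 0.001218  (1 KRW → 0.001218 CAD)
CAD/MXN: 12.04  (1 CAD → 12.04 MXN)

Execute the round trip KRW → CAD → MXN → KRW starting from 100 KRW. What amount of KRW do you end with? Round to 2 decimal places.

106.00

100 KRW × 0.001218 = 0.1218 CAD
0.1218 CAD × 12.04 = 1.466472 MXN
1.466472 MXN × 72.28 = 105.99659616 KRW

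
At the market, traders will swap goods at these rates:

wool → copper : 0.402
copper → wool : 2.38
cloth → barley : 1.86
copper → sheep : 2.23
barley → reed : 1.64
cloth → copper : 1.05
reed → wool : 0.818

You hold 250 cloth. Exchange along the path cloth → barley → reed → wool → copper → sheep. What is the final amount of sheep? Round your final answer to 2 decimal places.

559.22

250 cloth × 1.86 = 465 barley
465 barley × 1.64 = 762.6 reed
762.6 reed × 0.818 = 623.8068 wool
623.8068 wool × 0.402 = 250.7703336 copper
250.7703336 copper × 2.23 = 559.217843928 sheep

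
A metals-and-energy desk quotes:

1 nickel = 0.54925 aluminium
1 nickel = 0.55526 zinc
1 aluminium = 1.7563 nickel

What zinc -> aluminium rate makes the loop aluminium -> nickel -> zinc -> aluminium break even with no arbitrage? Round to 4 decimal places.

1.0254

Known legs of the cycle: 1.7563 × 0.55526 = 0.975203138
For no arbitrage the full-cycle product must be 1, so the missing rate is 1 / 0.975203138 ≈ 1.025427.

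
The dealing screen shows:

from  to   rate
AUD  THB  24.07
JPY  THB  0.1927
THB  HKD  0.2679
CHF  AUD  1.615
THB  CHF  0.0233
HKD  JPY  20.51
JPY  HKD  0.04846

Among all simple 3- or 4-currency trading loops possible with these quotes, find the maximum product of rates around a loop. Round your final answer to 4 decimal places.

HKD→JPY→THB→HKD: 20.51 × 0.1927 × 0.2679 = 1.05882
CHF→AUD→THB→CHF: 1.615 × 24.07 × 0.0233 = 0.90574
Maximum is HKD→JPY→THB→HKD at 1.0588; arbitrage exists.

1.0588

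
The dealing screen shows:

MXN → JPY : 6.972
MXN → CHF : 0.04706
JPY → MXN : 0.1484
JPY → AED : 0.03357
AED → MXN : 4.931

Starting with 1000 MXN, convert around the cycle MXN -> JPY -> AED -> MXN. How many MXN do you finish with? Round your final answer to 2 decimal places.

1000 MXN × 6.972 = 6972 JPY
6972 JPY × 0.03357 = 234.05004 AED
234.05004 AED × 4.931 = 1154.10074724 MXN

1154.10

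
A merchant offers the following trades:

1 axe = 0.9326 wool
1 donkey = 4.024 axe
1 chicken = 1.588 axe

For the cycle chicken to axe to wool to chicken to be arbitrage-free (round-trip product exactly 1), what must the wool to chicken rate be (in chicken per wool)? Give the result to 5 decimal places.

Known legs of the cycle: 1.588 × 0.9326 = 1.4809688
For no arbitrage the full-cycle product must be 1, so the missing rate is 1 / 1.4809688 ≈ 0.6752337.

0.67523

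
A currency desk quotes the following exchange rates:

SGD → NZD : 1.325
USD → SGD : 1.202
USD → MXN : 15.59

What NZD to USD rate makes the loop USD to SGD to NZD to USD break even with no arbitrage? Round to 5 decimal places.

0.62788

Known legs of the cycle: 1.202 × 1.325 = 1.59265
For no arbitrage the full-cycle product must be 1, so the missing rate is 1 / 1.59265 ≈ 0.6278843.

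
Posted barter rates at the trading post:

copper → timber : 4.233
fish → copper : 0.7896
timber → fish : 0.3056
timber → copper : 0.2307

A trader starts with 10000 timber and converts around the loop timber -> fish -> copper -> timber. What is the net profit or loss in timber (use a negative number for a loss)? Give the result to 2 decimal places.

10000 timber × 0.3056 = 3056 fish
3056 fish × 0.7896 = 2413.0176 copper
2413.0176 copper × 4.233 = 10214.3035008 timber
Net change: 10214.3035008 − 10000 = 214.3035008 timber

214.30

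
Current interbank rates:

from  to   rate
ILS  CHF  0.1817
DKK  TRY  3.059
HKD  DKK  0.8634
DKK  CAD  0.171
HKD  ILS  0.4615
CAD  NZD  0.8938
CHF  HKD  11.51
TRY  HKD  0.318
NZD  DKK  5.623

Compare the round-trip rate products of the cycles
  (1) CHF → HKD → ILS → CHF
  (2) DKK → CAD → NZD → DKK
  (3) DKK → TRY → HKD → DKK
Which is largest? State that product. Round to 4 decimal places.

0.9652

(1) 11.51 × 0.4615 × 0.1817 = 0.96517
(2) 0.171 × 0.8938 × 5.623 = 0.85942
(3) 3.059 × 0.318 × 0.8634 = 0.83988
Highest is cycle (1) at 0.9652 (≤1, no arbitrage).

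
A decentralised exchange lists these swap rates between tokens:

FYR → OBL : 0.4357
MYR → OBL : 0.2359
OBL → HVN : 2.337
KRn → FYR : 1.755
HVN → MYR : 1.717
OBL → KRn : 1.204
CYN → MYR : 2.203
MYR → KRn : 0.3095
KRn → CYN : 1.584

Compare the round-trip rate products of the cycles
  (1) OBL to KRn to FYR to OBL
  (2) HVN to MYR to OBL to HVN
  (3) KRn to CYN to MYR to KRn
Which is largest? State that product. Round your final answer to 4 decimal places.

1.0800

(1) 1.204 × 1.755 × 0.4357 = 0.92064
(2) 1.717 × 0.2359 × 2.337 = 0.94658
(3) 1.584 × 2.203 × 0.3095 = 1.08002
Highest is cycle (3) at 1.0800 (>1, arbitrage).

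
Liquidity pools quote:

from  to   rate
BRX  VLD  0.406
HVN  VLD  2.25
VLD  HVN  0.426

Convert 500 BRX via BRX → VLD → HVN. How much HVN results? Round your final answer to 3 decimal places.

500 BRX × 0.406 = 203 VLD
203 VLD × 0.426 = 86.478 HVN

86.478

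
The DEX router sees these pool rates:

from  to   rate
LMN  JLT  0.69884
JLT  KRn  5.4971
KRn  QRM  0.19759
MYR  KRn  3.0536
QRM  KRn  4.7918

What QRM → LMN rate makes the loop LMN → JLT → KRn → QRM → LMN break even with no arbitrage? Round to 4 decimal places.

1.3174

Known legs of the cycle: 0.69884 × 5.4971 × 0.19759 = 0.75906043279276
For no arbitrage the full-cycle product must be 1, so the missing rate is 1 / 0.75906043279276 ≈ 1.317418.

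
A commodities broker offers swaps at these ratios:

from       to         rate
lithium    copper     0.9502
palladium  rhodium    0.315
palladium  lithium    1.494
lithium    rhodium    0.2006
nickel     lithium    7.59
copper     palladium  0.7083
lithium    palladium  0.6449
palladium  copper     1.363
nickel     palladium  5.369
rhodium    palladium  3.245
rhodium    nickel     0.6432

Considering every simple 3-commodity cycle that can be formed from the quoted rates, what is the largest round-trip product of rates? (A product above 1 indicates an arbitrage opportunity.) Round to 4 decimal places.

nickel→palladium→rhodium→nickel: 5.369 × 0.315 × 0.6432 = 1.08780
palladium→lithium→copper→palladium: 1.494 × 0.9502 × 0.7083 = 1.00550
nickel→lithium→rhodium→nickel: 7.59 × 0.2006 × 0.6432 = 0.97931
palladium→lithium→rhodium→palladium: 1.494 × 0.2006 × 3.245 = 0.97251
Maximum is nickel→palladium→rhodium→nickel at 1.0878; arbitrage exists.

1.0878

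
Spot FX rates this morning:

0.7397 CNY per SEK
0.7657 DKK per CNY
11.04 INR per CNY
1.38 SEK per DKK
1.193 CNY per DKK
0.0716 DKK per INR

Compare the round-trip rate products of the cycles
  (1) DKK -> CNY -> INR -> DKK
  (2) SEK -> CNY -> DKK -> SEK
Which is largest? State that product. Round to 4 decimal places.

(1) 1.193 × 11.04 × 0.0716 = 0.94302
(2) 0.7397 × 0.7657 × 1.38 = 0.78162
Highest is cycle (1) at 0.9430 (≤1, no arbitrage).

0.9430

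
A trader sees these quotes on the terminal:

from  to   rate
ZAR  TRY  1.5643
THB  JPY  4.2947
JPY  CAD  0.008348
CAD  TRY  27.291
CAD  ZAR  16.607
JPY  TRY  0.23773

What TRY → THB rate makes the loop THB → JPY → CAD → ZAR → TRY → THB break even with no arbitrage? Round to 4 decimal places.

1.0737

Known legs of the cycle: 4.2947 × 0.008348 × 16.607 × 1.5643 = 0.93137913297336356
For no arbitrage the full-cycle product must be 1, so the missing rate is 1 / 0.93137913297336356 ≈ 1.073677.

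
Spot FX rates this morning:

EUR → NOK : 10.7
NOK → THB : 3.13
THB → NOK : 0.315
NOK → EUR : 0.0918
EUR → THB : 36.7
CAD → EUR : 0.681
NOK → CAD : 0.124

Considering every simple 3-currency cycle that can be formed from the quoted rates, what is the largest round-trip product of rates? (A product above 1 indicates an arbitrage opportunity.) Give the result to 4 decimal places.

THB→NOK→EUR→THB: 0.315 × 0.0918 × 36.7 = 1.06125
CAD→EUR→NOK→CAD: 0.681 × 10.7 × 0.124 = 0.90355
Maximum is THB→NOK→EUR→THB at 1.0613; arbitrage exists.

1.0613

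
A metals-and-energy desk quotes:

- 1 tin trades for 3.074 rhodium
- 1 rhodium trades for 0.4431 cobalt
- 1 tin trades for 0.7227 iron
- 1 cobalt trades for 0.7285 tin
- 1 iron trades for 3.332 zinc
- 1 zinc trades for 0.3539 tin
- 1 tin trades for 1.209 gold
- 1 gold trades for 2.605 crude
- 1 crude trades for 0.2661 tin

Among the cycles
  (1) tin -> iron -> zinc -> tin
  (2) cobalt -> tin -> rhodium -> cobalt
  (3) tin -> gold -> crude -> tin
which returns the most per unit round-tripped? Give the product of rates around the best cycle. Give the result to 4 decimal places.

0.9923

(1) 0.7227 × 3.332 × 0.3539 = 0.85220
(2) 0.7285 × 3.074 × 0.4431 = 0.99228
(3) 1.209 × 2.605 × 0.2661 = 0.83807
Highest is cycle (2) at 0.9923 (≤1, no arbitrage).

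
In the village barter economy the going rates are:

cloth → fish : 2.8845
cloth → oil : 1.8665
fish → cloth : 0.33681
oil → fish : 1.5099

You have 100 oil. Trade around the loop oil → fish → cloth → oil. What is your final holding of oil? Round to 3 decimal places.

94.921

100 oil × 1.5099 = 150.99 fish
150.99 fish × 0.33681 = 50.8549419 cloth
50.8549419 cloth × 1.8665 = 94.92074905635 oil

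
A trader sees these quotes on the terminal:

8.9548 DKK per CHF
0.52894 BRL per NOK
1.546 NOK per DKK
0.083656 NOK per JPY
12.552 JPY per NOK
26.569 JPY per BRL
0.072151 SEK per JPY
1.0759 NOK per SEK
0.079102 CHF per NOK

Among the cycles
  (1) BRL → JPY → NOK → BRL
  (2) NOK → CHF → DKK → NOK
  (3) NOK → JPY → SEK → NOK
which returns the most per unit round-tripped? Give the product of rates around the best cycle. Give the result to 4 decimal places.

1.1757

(1) 26.569 × 0.083656 × 0.52894 = 1.17565
(2) 0.079102 × 8.9548 × 1.546 = 1.09510
(3) 12.552 × 0.072151 × 1.0759 = 0.97438
Highest is cycle (1) at 1.1757 (>1, arbitrage).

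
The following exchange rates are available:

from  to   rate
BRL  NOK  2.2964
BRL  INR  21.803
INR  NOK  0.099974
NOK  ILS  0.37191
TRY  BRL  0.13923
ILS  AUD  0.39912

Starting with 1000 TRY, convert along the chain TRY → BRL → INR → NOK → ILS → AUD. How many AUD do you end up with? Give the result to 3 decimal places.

45.048

1000 TRY × 0.13923 = 139.23 BRL
139.23 BRL × 21.803 = 3035.63169 INR
3035.63169 INR × 0.099974 = 303.48424257606 NOK
303.48424257606 NOK × 0.37191 = 112.8688246564624746 ILS
112.8688246564624746 ILS × 0.39912 = 45.048205296887302862352 AUD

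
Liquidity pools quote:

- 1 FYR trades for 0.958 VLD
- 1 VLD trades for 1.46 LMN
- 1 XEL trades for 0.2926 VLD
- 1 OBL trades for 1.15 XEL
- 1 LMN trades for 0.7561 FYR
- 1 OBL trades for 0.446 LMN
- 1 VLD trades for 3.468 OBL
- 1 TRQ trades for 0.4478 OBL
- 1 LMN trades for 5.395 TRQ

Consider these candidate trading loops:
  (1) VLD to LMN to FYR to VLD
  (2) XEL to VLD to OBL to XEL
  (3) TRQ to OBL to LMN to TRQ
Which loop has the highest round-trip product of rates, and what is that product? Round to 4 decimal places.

(1) 1.46 × 0.7561 × 0.958 = 1.05754
(2) 0.2926 × 3.468 × 1.15 = 1.16695
(3) 0.4478 × 0.446 × 5.395 = 1.07748
Highest is cycle (2) at 1.1669 (>1, arbitrage).

1.1669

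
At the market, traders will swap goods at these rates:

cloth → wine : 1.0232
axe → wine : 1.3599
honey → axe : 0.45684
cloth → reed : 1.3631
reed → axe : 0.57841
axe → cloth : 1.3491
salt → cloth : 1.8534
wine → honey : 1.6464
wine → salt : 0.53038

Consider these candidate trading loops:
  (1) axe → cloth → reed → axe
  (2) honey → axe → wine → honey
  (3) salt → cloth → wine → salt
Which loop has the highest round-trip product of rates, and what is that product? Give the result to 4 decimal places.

(1) 1.3491 × 1.3631 × 0.57841 = 1.06367
(2) 0.45684 × 1.3599 × 1.6464 = 1.02284
(3) 1.8534 × 1.0232 × 0.53038 = 1.00581
Highest is cycle (1) at 1.0637 (>1, arbitrage).

1.0637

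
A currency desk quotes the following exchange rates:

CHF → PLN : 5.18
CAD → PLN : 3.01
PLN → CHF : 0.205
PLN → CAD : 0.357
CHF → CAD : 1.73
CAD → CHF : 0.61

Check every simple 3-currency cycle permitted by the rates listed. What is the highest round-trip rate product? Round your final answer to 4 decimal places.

CAD→CHF→PLN→CAD: 0.61 × 5.18 × 0.357 = 1.12805
CAD→PLN→CHF→CAD: 3.01 × 0.205 × 1.73 = 1.06750
Maximum is CAD→CHF→PLN→CAD at 1.1280; arbitrage exists.

1.1280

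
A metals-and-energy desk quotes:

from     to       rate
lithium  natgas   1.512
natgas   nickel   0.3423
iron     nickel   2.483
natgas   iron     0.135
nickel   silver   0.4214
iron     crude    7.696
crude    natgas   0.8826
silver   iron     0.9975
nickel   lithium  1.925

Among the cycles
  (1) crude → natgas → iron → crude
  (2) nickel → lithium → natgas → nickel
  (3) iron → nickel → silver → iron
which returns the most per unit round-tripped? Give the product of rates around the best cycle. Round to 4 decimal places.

1.0437

(1) 0.8826 × 0.135 × 7.696 = 0.91699
(2) 1.925 × 1.512 × 0.3423 = 0.99630
(3) 2.483 × 0.4214 × 0.9975 = 1.04372
Highest is cycle (3) at 1.0437 (>1, arbitrage).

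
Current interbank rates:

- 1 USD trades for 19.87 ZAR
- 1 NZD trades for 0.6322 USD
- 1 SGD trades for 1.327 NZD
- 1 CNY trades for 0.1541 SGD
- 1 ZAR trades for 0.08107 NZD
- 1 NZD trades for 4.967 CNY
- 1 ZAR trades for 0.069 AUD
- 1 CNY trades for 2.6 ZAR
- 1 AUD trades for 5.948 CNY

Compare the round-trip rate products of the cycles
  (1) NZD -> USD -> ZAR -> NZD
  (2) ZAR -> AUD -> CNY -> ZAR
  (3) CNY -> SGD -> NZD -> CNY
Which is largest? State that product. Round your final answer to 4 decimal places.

1.0671

(1) 0.6322 × 19.87 × 0.08107 = 1.01839
(2) 0.069 × 5.948 × 2.6 = 1.06707
(3) 0.1541 × 1.327 × 4.967 = 1.01571
Highest is cycle (2) at 1.0671 (>1, arbitrage).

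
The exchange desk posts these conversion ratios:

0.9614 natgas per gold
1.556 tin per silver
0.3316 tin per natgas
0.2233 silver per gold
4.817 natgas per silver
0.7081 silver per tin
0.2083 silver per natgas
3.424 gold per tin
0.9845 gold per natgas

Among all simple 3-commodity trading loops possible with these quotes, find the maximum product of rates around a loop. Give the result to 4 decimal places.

tin→gold→silver→tin: 3.424 × 0.2233 × 1.556 = 1.18969
tin→silver→natgas→tin: 0.7081 × 4.817 × 0.3316 = 1.13106
tin→gold→natgas→tin: 3.424 × 0.9614 × 0.3316 = 1.09157
silver→natgas→gold→silver: 4.817 × 0.9845 × 0.2233 = 1.05896
Maximum is tin→gold→silver→tin at 1.1897; arbitrage exists.

1.1897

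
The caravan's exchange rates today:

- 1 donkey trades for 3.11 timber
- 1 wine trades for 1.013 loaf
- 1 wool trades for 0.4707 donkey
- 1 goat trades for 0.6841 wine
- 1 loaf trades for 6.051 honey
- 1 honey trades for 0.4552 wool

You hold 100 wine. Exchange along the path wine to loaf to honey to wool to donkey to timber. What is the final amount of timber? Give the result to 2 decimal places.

408.45

100 wine × 1.013 = 101.3 loaf
101.3 loaf × 6.051 = 612.9663 honey
612.9663 honey × 0.4552 = 279.02225976 wool
279.02225976 wool × 0.4707 = 131.335777669032 donkey
131.335777669032 donkey × 3.11 = 408.45426855068952 timber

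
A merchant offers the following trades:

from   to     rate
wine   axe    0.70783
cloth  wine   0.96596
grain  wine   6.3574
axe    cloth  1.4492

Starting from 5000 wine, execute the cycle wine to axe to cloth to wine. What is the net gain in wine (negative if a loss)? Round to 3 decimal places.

-45.653

5000 wine × 0.70783 = 3539.15 axe
3539.15 axe × 1.4492 = 5128.93618 cloth
5128.93618 cloth × 0.96596 = 4954.3471924328 wine
Net change: 4954.3471924328 − 5000 = -45.6528075672 wine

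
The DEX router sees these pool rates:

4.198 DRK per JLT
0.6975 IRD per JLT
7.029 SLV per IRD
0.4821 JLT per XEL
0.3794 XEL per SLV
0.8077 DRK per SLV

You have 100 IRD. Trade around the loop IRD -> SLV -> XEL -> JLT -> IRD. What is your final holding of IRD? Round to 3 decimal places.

89.675

100 IRD × 7.029 = 702.9 SLV
702.9 SLV × 0.3794 = 266.68026 XEL
266.68026 XEL × 0.4821 = 128.566553346 JLT
128.566553346 JLT × 0.6975 = 89.675170958835 IRD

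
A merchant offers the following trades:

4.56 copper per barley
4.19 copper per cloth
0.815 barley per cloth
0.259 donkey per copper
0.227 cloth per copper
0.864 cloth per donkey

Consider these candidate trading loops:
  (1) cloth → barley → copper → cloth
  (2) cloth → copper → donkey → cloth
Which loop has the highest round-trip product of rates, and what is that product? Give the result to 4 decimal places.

(1) 0.815 × 4.56 × 0.227 = 0.84362
(2) 4.19 × 0.259 × 0.864 = 0.93762
Highest is cycle (2) at 0.9376 (≤1, no arbitrage).

0.9376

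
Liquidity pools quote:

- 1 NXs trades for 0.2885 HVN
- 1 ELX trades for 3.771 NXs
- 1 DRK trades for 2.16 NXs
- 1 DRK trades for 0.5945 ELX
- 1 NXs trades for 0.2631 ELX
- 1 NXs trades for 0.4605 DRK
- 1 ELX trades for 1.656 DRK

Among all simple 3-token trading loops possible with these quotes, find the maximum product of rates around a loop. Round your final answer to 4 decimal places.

NXs→DRK→ELX→NXs: 0.4605 × 0.5945 × 3.771 = 1.03238
NXs→ELX→DRK→NXs: 0.2631 × 1.656 × 2.16 = 0.94110
Maximum is NXs→DRK→ELX→NXs at 1.0324; arbitrage exists.

1.0324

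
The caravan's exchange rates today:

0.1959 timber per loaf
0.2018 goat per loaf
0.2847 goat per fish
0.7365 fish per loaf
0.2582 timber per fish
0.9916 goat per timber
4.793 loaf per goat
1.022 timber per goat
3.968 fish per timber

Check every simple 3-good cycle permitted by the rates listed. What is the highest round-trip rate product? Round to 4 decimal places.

1.1545

goat→timber→fish→goat: 1.022 × 3.968 × 0.2847 = 1.15454
goat→loaf→fish→goat: 4.793 × 0.7365 × 0.2847 = 1.00500
goat→loaf→timber→goat: 4.793 × 0.1959 × 0.9916 = 0.93106
Maximum is goat→timber→fish→goat at 1.1545; arbitrage exists.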